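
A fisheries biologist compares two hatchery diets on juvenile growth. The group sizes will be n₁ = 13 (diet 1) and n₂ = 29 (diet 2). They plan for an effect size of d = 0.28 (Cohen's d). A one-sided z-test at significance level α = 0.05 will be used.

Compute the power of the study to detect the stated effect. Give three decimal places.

Power ≈ 0.210

Noncentrality parameter: λ = d / √(1/n₁ + 1/n₂) = 0.28 / √(1/13 + 1/29) = 0.8389
One-sided α = 0.05 → critical value z_{0.05} = 1.645.
Power = Φ(λ − 1.645) = Φ(-0.806) = 0.2101.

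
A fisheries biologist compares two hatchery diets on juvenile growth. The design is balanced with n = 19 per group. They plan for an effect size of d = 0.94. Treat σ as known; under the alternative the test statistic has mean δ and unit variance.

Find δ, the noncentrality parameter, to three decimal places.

δ ≈ 2.897

The noncentrality parameter scales effect size by the design's sample-size factor: δ = d·√(n/2) = 0.94 × √(19/2) = 2.8973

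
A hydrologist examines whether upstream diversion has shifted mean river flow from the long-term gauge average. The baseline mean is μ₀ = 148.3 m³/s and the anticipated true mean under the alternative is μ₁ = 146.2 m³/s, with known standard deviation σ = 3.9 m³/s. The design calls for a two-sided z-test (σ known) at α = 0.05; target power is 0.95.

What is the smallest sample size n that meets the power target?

n = 45

Standardized effect: d = |μ₁ − μ₀| / σ = |146.2 − 148.3| / 3.9 = 0.5385
For power 0.95 need Φ(δ − z_{0.025}) = 0.95, so δ = z_{0.025} + z_{0.05} = 1.960 + 1.645 = 3.605.
(For δ > 0 the lower-tail rejection region contributes negligibly to power, so the one-term inversion is standard.)
δ = d·√n ⇒ n = (δ/d)² = (3.605 / 0.5385)² = 44.82.
Round up to the next whole unit.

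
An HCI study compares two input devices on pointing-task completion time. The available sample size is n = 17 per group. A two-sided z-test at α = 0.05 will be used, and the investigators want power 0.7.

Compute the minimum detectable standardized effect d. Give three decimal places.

d ≈ 0.852

Need Φ(δ − 1.960) = 0.7, so δ = 1.960 + 0.524 = 2.484.
(Lower-tail contribution to power is negligible for δ > 0.)
δ = d·√(n/2) ⇒ d = δ/√(n/2) = 2.484/√(17/2) = 0.8521.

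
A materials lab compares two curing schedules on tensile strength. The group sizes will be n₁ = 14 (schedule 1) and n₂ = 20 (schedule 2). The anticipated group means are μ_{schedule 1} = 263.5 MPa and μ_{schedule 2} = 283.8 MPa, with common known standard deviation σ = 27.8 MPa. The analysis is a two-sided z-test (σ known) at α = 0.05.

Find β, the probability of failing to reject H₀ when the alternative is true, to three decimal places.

β ≈ 0.446

Standardized effect: d = |μ_{schedule 1} − μ_{schedule 2}| / σ = |263.5 − 283.8| / 27.8 = 0.7302
Noncentrality parameter: δ = d / √(1/n₁ + 1/n₂) = 0.7302 / √(1/14 + 1/20) = 2.0955
Two-sided α = 0.05 → critical value z_{0.025} = 1.960.
Power = Φ(δ − 1.960) + Φ(−δ − 1.960) = Φ(0.136) + Φ(-4.055) = 0.5539 + 0.0000 = 0.5539.
Type II error: β = 1 − power = 1 − 0.5539 = 0.4461.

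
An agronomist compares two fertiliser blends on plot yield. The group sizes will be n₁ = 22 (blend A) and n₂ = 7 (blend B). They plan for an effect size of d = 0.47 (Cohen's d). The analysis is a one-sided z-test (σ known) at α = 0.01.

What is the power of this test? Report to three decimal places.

Power ≈ 0.107

Noncentrality parameter: δ = d / √(1/n₁ + 1/n₂) = 0.47 / √(1/22 + 1/7) = 1.0831
One-sided α = 0.01 → critical value z_{0.01} = 2.326.
Power = P(Z > 2.326 − δ) = Φ(-1.243) = 0.1069.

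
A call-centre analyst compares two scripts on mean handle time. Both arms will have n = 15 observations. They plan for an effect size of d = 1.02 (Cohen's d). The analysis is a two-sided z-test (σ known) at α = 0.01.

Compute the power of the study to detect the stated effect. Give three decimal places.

Noncentrality parameter: δ = d·√(n/2) = 1.02 × √(15/2) = 2.7934
Critical value for a two-sided test at α = 0.01: z_{α/2} = 2.576.
Power = Φ(δ − 2.576) + Φ(−δ − 2.576) = Φ(0.218) + Φ(-5.369) = 0.5861 + 0.0000 = 0.5861.

Power ≈ 0.586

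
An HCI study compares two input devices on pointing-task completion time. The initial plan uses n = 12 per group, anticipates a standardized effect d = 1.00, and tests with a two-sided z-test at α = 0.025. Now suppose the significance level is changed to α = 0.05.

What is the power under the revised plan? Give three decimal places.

δ = d·√(n/2) = 1.00 × √(12/2) = 2.4495 (unchanged). New critical value: z_{0.025} = 1.960.
Revised power = Φ(δ − 1.960) + Φ(−δ − 1.960) = Φ(0.490) + Φ(-4.409) = 0.6878 + 0.0000 = 0.6878.

Power ≈ 0.688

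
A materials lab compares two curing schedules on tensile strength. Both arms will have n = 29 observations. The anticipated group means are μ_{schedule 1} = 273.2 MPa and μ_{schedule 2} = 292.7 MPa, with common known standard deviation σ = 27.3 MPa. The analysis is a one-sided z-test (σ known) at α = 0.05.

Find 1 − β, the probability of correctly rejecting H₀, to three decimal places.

Power ≈ 0.859

Standardized effect: d = |μ_{schedule 1} − μ_{schedule 2}| / σ = |273.2 − 292.7| / 27.3 = 0.7143
Noncentrality parameter: δ = d·√(n/2) = 0.7143 × √(29/2) = 2.7199
Critical value for a one-sided test at α = 0.05: z_α = 1.645.
Power = Φ(δ − 1.645) = Φ(1.075) = 0.8588.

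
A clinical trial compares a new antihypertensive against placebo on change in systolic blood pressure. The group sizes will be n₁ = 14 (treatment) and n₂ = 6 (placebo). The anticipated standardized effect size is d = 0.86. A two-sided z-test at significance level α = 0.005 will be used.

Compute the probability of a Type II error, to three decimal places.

Noncentrality parameter: δ = d / √(1/n₁ + 1/n₂) = 0.86 / √(1/14 + 1/6) = 1.7625
Critical value for a two-sided test at α = 0.005: z_{α/2} = 2.807.
Power = Φ(δ − 2.807) + Φ(−δ − 2.807) = Φ(-1.045) + Φ(-4.570) = 0.1481 + 0.0000 = 0.1481.
Type II error: β = 1 − power = 1 − 0.1481 = 0.8519.

β ≈ 0.852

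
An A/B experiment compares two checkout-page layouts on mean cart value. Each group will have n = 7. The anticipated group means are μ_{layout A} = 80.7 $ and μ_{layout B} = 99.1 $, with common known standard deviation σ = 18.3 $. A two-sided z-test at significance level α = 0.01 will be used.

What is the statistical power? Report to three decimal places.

Standardized effect: d = |μ_{layout A} − μ_{layout B}| / σ = |80.7 − 99.1| / 18.3 = 1.0055
Noncentrality parameter: δ = d·√(n/2) = 1.0055 × √(7/2) = 1.8811
Two-sided α = 0.01 → critical value z_{0.005} = 2.576.
Power = Φ(δ − 2.576) + Φ(−δ − 2.576) = Φ(-0.695) + Φ(-4.457) = 0.2436 + 0.0000 = 0.2436.

Power ≈ 0.244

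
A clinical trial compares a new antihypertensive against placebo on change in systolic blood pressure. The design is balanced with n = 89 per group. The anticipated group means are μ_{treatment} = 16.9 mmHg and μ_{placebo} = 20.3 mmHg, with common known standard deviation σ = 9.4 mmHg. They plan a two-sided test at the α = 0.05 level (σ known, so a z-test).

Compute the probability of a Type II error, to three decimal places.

Standardized effect: d = |μ_{treatment} − μ_{placebo}| / σ = |16.9 − 20.3| / 9.4 = 0.3617
Noncentrality parameter: δ = d·√(n/2) = 0.3617 × √(89/2) = 2.4129
Critical value for a two-sided test at α = 0.05: z_{α/2} = 1.960.
Power = Φ(δ − 1.960) + Φ(−δ − 1.960) = Φ(0.453) + Φ(-4.373) = 0.6747 + 0.0000 = 0.6747.
Type II error: β = 1 − power = 1 − 0.6747 = 0.3253.

β ≈ 0.325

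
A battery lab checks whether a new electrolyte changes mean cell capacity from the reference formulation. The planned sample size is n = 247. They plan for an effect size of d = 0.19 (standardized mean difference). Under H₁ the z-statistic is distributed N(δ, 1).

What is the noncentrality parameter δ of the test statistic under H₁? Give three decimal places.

δ ≈ 2.986

δ = d·√n = 0.19 × √247 = 2.9861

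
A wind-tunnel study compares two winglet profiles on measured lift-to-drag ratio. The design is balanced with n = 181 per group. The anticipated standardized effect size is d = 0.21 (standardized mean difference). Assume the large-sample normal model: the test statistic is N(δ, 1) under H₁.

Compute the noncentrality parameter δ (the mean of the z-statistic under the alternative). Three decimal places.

The noncentrality parameter scales effect size by the design's sample-size factor: δ = d·√(n/2) = 0.21 × √(181/2) = 1.9978

δ ≈ 1.998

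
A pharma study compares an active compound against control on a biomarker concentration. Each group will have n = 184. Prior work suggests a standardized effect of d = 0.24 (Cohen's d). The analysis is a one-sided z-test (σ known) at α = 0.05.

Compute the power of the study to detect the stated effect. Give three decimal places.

Noncentrality parameter: δ = d·√(n/2) = 0.24 × √(184/2) = 2.3020
One-sided α = 0.05 → critical value z_{0.05} = 1.645.
Power = P(Z > 1.645 − δ) = Φ(0.657) = 0.7445.

Power ≈ 0.744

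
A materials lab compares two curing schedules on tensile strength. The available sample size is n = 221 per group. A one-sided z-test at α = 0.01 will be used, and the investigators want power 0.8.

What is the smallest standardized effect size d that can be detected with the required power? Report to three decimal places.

d ≈ 0.301

Need Φ(δ − 2.326) = 0.8, so δ = 2.326 + 0.842 = 3.168.
δ = d·√(n/2) ⇒ d = δ/√(n/2) = 3.168/√(221/2) = 0.3014.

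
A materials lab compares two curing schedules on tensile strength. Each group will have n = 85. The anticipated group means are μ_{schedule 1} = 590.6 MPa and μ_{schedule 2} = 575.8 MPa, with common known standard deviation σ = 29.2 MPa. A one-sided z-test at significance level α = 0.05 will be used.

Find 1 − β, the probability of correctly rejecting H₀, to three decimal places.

Standardized effect: d = |μ_{schedule 1} − μ_{schedule 2}| / σ = |590.6 − 575.8| / 29.2 = 0.5068
Noncentrality parameter: δ = d·√(n/2) = 0.5068 × √(85/2) = 3.3043
One-sided α = 0.05 → critical value z_{0.05} = 1.645.
Power = P(Z > 1.645 − δ) = Φ(1.659) = 0.9515.

Power ≈ 0.951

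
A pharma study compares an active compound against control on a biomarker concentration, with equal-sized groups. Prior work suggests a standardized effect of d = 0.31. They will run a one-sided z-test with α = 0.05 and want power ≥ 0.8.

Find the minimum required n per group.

Set Φ(δ − 1.645) = 0.8; then δ − 1.645 = Φ⁻¹(0.8) = 0.842, giving δ = 2.486.
δ = d·√(n/2) ⇒ n = 2(δ/d)² = 2 × (2.486 / 0.31)² = 128.67.
Rounding up, n = 129 per group.

n = 129 per group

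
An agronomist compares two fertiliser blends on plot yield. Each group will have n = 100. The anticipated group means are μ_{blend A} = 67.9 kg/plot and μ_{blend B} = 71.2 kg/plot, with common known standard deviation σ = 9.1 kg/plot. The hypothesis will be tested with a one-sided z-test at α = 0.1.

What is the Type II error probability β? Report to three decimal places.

β ≈ 0.100

Standardized effect: d = |μ_{blend A} − μ_{blend B}| / σ = |67.9 − 71.2| / 9.1 = 0.3626
Noncentrality parameter: δ = d·√(n/2) = 0.3626 × √(100/2) = 2.5642
Critical value for a one-sided test at α = 0.1: z_α = 1.282.
Power = Φ(δ − 1.282) = Φ(1.283) = 0.9002.
Type II error: β = 1 − power = 1 − 0.9002 = 0.0998.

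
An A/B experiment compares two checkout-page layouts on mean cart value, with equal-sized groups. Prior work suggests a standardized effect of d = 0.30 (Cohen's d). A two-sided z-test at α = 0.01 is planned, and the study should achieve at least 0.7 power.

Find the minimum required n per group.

n = 214 per group

For power 0.7 need Φ(δ − z_{0.005}) = 0.7, so δ = z_{0.005} + z_{0.30} = 2.576 + 0.524 = 3.100.
(The Φ(−δ − z_{α/2}) term is vanishingly small for δ > 0 and is dropped in the standard sample-size formula.)
δ = d·√(n/2) ⇒ n = 2(δ/d)² = 2 × (3.100 / 0.30)² = 213.59.
Round up to the next whole unit.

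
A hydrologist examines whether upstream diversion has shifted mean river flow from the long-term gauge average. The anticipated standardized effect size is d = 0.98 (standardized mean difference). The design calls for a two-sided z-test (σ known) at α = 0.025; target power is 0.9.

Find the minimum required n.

n = 13

For power 0.9 need Φ(δ − z_{0.0125}) = 0.9, so δ = z_{0.0125} + z_{0.10} = 2.241 + 1.282 = 3.523.
(The Φ(−δ − z_{α/2}) term is vanishingly small for δ > 0 and is dropped in the standard sample-size formula.)
δ = d·√n ⇒ n = (δ/d)² = (3.523 / 0.98)² = 12.92.
Rounding up, n = 13.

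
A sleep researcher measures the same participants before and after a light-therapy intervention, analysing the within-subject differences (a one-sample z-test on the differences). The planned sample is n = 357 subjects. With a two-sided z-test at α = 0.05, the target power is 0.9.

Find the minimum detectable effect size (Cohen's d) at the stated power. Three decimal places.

Required noncentrality: δ = z_{0.025} + z_{0.10} = 1.960 + 1.282 = 3.242.
(The second rejection-region term Φ(−δ − z_{α/2}) is negligible and dropped.)
δ = d·√n ⇒ d = δ/√n = 3.242/√357 = 0.1716.

d ≈ 0.172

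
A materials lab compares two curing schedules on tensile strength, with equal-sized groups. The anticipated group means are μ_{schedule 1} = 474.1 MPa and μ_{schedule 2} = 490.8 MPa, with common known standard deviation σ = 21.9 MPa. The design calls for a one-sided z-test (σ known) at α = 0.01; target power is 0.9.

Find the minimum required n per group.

Standardized effect: d = |μ_{schedule 1} − μ_{schedule 2}| / σ = |474.1 − 490.8| / 21.9 = 0.7626
For power 0.9 need Φ(δ − z_{0.01}) = 0.9, so δ = z_{0.01} + z_{0.10} = 2.326 + 1.282 = 3.608.
δ = d·√(n/2) ⇒ n = 2(δ/d)² = 2 × (3.608 / 0.7626)² = 44.77.
Round up to the next whole unit.

n = 45 per group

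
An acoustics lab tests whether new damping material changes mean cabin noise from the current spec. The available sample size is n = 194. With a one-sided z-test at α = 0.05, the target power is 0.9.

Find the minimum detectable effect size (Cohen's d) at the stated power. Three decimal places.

Required noncentrality: δ = z_{0.05} + z_{0.10} = 1.645 + 1.282 = 2.926.
δ = d·√n ⇒ d = δ/√n = 2.926/√194 = 0.2101.

d ≈ 0.210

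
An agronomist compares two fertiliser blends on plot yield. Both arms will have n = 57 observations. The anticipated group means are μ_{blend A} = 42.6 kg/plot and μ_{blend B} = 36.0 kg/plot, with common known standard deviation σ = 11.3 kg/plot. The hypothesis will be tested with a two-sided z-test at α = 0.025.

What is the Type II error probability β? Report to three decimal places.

Standardized effect: d = |μ_{blend A} − μ_{blend B}| / σ = |42.6 − 36.0| / 11.3 = 0.5841
Noncentrality parameter: δ = d·√(n/2) = 0.5841 × √(57/2) = 3.1181
Two-sided α = 0.025 → critical value z_{0.0125} = 2.241.
Power = Φ(δ − 2.241) + Φ(−δ − 2.241) = Φ(0.877) + Φ(-5.359) = 0.8097 + 0.0000 = 0.8097.
Type II error: β = 1 − power = 1 − 0.8097 = 0.1903.

β ≈ 0.190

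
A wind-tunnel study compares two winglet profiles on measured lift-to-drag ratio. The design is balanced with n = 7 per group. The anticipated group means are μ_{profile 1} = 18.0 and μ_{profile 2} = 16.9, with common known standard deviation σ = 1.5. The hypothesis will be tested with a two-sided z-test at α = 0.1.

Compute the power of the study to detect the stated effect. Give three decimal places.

Standardized effect: d = |μ_{profile 1} − μ_{profile 2}| / σ = |18.0 − 16.9| / 1.5 = 0.7333
Noncentrality parameter: δ = d·√(n/2) = 0.7333 × √(7/2) = 1.3719
Critical value for a two-sided test at α = 0.1: z_{α/2} = 1.645.
Power = Φ(δ − 1.645) + Φ(−δ − 1.645) = Φ(-0.273) + Φ(-3.017) = 0.3925 + 0.0013 = 0.3937.

Power ≈ 0.394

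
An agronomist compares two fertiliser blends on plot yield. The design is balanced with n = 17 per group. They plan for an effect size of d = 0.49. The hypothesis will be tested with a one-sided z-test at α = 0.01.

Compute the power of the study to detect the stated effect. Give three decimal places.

Noncentrality parameter: δ = d·√(n/2) = 0.49 × √(17/2) = 1.4286
One-sided α = 0.01 → critical value z_{0.01} = 2.326.
Power = Φ(δ − 2.326) = Φ(-0.898) = 0.1847.

Power ≈ 0.185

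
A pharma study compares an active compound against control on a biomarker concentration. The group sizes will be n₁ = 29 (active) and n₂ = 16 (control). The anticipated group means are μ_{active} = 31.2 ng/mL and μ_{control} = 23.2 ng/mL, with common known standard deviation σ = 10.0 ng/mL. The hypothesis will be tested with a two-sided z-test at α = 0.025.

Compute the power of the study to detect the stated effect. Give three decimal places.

Standardized effect: d = |μ_{active} − μ_{control}| / σ = |31.2 − 23.2| / 10.0 = 0.8000
Noncentrality parameter: δ = d / √(1/n₁ + 1/n₂) = 0.8000 / √(1/29 + 1/16) = 2.5689
Critical value for a two-sided test at α = 0.025: z_{α/2} = 2.241.
Power = Φ(δ − 2.241) + Φ(−δ − 2.241) = Φ(0.327) + Φ(-4.810) = 0.6283 + 0.0000 = 0.6283.

Power ≈ 0.628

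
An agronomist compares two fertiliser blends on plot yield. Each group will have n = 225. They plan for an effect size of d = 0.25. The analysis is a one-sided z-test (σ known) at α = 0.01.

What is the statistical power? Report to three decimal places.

Noncentrality parameter: δ = d·√(n/2) = 0.25 × √(225/2) = 2.6517
One-sided α = 0.01 → critical value z_{0.01} = 2.326.
Power = Φ(δ − 2.326) = Φ(0.325) = 0.6275.

Power ≈ 0.628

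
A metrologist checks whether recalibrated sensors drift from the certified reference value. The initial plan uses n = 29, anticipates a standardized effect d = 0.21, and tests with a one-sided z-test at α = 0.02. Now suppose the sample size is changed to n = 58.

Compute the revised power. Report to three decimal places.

Power ≈ 0.325

With n = 58: δ = d·√n = 0.21 × √58 = 1.5993. Critical value z_{0.02} = 2.054.
Revised power = Φ(δ − 2.054) = Φ(-0.454) = 0.3248.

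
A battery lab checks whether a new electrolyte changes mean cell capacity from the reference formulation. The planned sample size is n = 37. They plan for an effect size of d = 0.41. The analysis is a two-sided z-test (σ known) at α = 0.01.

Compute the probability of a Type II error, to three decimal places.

β ≈ 0.533

Noncentrality parameter: δ = d·√n = 0.41 × √37 = 2.4939
Two-sided α = 0.01 → critical value z_{0.005} = 2.576.
Power = Φ(δ − 2.576) + Φ(−δ − 2.576) = Φ(-0.082) + Φ(-5.070) = 0.4674 + 0.0000 = 0.4674.
Type II error: β = 1 − power = 1 − 0.4674 = 0.5326.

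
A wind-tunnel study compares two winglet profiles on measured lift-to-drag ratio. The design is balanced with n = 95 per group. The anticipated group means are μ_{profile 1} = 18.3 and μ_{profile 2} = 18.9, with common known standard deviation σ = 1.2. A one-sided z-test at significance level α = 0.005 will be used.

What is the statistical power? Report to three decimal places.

Power ≈ 0.808

Standardized effect: d = |μ_{profile 1} − μ_{profile 2}| / σ = |18.3 − 18.9| / 1.2 = 0.5000
Noncentrality parameter: δ = d·√(n/2) = 0.5000 × √(95/2) = 3.4460
Critical value for a one-sided test at α = 0.005: z_α = 2.576.
Power = P(Z > 2.576 − δ) = Φ(0.870) = 0.8079.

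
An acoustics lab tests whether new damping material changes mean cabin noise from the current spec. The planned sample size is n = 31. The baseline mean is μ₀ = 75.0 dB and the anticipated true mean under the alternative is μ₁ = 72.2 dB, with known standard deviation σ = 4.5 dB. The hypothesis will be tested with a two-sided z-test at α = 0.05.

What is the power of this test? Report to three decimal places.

Power ≈ 0.934

Standardized effect: d = |μ₁ − μ₀| / σ = |72.2 − 75.0| / 4.5 = 0.6222
Noncentrality parameter: δ = d·√n = 0.6222 × √31 = 3.4644
Two-sided α = 0.05 → critical value z_{0.025} = 1.960.
Power = Φ(δ − 1.960) + Φ(−δ − 1.960) = Φ(1.504) + Φ(-5.424) = 0.9338 + 0.0000 = 0.9338.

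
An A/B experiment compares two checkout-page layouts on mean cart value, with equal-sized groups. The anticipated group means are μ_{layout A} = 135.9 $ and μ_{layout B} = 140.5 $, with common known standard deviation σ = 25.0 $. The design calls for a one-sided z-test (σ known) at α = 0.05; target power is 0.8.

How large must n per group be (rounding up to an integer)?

Standardized effect: d = |μ_{layout A} − μ_{layout B}| / σ = |135.9 − 140.5| / 25.0 = 0.1840
Set Φ(δ − 1.645) = 0.8; then δ − 1.645 = Φ⁻¹(0.8) = 0.842, giving δ = 2.486.
δ = d·√(n/2) ⇒ n = 2(δ/d)² = 2 × (2.486 / 0.1840)² = 365.23.
Round up to the next whole unit.

n = 366 per group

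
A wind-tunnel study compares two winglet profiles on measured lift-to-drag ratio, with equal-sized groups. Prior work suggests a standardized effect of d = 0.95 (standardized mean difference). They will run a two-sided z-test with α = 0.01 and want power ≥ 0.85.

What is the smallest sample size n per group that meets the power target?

Set Φ(δ − 2.576) = 0.85; then δ − 2.576 = Φ⁻¹(0.85) = 1.036, giving δ = 3.612.
(Ignoring the negligible lower-tail rejection probability gives the usual closed-form inversion.)
δ = d·√(n/2) ⇒ n = 2(δ/d)² = 2 × (3.612 / 0.95)² = 28.92.
Round up to the next whole unit.

n = 29 per group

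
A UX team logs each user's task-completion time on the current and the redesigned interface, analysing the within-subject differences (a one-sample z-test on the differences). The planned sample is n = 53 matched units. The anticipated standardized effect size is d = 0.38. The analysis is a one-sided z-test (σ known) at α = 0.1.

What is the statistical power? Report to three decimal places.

Noncentrality parameter: δ = d·√n = 0.38 × √53 = 2.7664
Critical value for a one-sided test at α = 0.1: z_α = 1.282.
Power = Φ(δ − 1.282) = Φ(1.485) = 0.9312.

Power ≈ 0.931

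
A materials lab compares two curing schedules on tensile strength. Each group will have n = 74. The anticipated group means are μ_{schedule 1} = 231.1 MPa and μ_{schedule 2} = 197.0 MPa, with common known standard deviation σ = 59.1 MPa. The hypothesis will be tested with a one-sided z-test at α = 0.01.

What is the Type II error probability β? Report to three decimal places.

Standardized effect: d = |μ_{schedule 1} − μ_{schedule 2}| / σ = |231.1 − 197.0| / 59.1 = 0.5770
Noncentrality parameter: δ = d·√(n/2) = 0.5770 × √(74/2) = 3.5097
One-sided α = 0.01 → critical value z_{0.01} = 2.326.
Power = P(Z > 2.326 − δ) = Φ(1.183) = 0.8817.
Type II error: β = 1 − power = 1 − 0.8817 = 0.1183.

β ≈ 0.118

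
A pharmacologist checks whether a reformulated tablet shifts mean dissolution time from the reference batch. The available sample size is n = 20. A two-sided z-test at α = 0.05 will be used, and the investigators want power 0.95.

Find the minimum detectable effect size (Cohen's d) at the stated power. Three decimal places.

d ≈ 0.806

Need Φ(δ − 1.960) = 0.95, so δ = 1.960 + 1.645 = 3.605.
(Lower-tail contribution to power is negligible for δ > 0.)
δ = d·√n ⇒ d = δ/√n = 3.605/√20 = 0.8061.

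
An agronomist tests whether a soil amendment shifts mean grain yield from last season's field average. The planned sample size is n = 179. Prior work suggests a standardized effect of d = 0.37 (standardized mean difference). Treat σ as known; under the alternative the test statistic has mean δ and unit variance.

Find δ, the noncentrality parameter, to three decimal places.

δ = d·√n = 0.37 × √179 = 4.9503

δ ≈ 4.950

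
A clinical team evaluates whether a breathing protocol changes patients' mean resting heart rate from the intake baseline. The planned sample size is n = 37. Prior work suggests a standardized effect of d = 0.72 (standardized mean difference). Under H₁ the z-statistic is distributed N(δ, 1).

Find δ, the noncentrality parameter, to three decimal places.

δ ≈ 4.380

δ = d·√n = 0.72 × √37 = 4.3796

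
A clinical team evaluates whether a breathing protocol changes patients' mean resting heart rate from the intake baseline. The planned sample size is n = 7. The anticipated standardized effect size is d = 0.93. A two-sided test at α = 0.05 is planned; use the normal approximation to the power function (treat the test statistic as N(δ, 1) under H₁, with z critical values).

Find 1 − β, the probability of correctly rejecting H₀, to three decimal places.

Noncentrality parameter: λ = d·√n = 0.93 × √7 = 2.4605
Critical value for a two-sided test at α = 0.05: z_{α/2} = 1.960.
Power = Φ(λ − 1.960) + Φ(−λ − 1.960) = Φ(0.501) + Φ(-4.421) = 0.6917 + 0.0000 = 0.6917.

Power ≈ 0.692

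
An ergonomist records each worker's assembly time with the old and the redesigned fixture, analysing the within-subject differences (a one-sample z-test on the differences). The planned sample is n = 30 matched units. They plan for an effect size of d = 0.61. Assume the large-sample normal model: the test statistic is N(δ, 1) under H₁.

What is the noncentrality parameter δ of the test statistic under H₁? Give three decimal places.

δ = d·√n = 0.61 × √30 = 3.3411

δ ≈ 3.341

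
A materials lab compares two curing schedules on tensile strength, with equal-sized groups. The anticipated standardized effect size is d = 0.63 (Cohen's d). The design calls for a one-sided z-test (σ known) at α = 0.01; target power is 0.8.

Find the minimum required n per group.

For power 0.8 need Φ(δ − z_{0.01}) = 0.8, so δ = z_{0.01} + z_{0.20} = 2.326 + 0.842 = 3.168.
δ = d·√(n/2) ⇒ n = 2(δ/d)² = 2 × (3.168 / 0.63)² = 50.57.
Rounding up, n = 51 per group.

n = 51 per group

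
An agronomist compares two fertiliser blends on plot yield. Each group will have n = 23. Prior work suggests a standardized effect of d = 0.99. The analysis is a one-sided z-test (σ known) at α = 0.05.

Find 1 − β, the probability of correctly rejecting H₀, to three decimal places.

Power ≈ 0.957

Noncentrality parameter: δ = d·√(n/2) = 0.99 × √(23/2) = 3.3573
One-sided α = 0.05 → critical value z_{0.05} = 1.645.
Power = Φ(δ − 1.645) = Φ(1.712) = 0.9566.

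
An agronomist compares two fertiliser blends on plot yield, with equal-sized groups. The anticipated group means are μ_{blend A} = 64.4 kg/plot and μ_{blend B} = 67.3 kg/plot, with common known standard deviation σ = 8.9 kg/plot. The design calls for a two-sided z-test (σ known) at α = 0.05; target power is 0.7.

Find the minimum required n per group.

n = 117 per group

Standardized effect: d = |μ_{blend A} − μ_{blend B}| / σ = |64.4 − 67.3| / 8.9 = 0.3258
Set Φ(δ − 1.960) = 0.7; then δ − 1.960 = Φ⁻¹(0.7) = 0.524, giving δ = 2.484.
(The Φ(−δ − z_{α/2}) term is vanishingly small for δ > 0 and is dropped in the standard sample-size formula.)
δ = d·√(n/2) ⇒ n = 2(δ/d)² = 2 × (2.484 / 0.3258)² = 116.26.
Rounding up, n = 117 per group.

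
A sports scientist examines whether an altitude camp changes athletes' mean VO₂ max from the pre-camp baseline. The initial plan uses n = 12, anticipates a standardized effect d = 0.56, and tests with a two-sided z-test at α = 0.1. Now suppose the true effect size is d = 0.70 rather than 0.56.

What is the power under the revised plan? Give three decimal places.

With d = 0.70: δ = d·√n = 0.70 × √12 = 2.4249. Critical value z_{0.05} = 1.645.
Revised power = Φ(δ − 1.645) + Φ(−δ − 1.645) = Φ(0.780) + Φ(-4.070) = 0.7823 + 0.0000 = 0.7823.

Power ≈ 0.782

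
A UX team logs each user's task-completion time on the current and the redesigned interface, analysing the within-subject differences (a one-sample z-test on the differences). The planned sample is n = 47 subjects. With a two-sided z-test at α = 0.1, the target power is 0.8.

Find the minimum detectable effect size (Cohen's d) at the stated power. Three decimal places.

d ≈ 0.363

Required noncentrality: δ = z_{0.05} + z_{0.20} = 1.645 + 0.842 = 2.486.
(Lower-tail contribution to power is negligible for δ > 0.)
δ = d·√n ⇒ d = δ/√n = 2.486/√47 = 0.3627.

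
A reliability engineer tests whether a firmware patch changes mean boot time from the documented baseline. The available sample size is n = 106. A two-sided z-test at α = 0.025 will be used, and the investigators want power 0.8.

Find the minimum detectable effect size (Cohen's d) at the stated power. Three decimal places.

Required noncentrality: δ = z_{0.0125} + z_{0.20} = 2.241 + 0.842 = 3.083.
(The second rejection-region term Φ(−δ − z_{α/2}) is negligible and dropped.)
δ = d·√n ⇒ d = δ/√n = 3.083/√106 = 0.2994.

d ≈ 0.299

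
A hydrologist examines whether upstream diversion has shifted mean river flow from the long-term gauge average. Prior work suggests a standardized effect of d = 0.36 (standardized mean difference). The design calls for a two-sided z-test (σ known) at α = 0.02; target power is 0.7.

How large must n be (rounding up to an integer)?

For power 0.7 need Φ(δ − z_{0.01}) = 0.7, so δ = z_{0.01} + z_{0.30} = 2.326 + 0.524 = 2.851.
(Ignoring the negligible lower-tail rejection probability gives the usual closed-form inversion.)
δ = d·√n ⇒ n = (δ/d)² = (2.851 / 0.36)² = 62.71.
Rounding up, n = 63.

n = 63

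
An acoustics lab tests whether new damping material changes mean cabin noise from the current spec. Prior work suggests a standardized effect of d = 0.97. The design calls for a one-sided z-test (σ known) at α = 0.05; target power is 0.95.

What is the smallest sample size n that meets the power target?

n = 12

Set Φ(δ − 1.645) = 0.95; then δ − 1.645 = Φ⁻¹(0.95) = 1.645, giving δ = 3.290.
δ = d·√n ⇒ n = (δ/d)² = (3.290 / 0.97)² = 11.50.
Rounding up, n = 12.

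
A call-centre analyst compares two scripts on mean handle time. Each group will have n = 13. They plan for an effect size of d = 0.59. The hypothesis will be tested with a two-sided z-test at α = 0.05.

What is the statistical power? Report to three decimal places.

Power ≈ 0.325

Noncentrality parameter: δ = d·√(n/2) = 0.59 × √(13/2) = 1.5042
Two-sided α = 0.05 → critical value z_{0.025} = 1.960.
Power = Φ(δ − 1.960) + Φ(−δ − 1.960) = Φ(-0.456) + Φ(-3.464) = 0.3243 + 0.0003 = 0.3245.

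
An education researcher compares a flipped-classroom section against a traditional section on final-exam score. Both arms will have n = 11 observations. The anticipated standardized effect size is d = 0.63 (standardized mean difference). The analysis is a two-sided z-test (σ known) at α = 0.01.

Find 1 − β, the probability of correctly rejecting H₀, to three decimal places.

Power ≈ 0.136

Noncentrality parameter: δ = d·√(n/2) = 0.63 × √(11/2) = 1.4775
Two-sided α = 0.01 → critical value z_{0.005} = 2.576.
Power = Φ(δ − 2.576) + Φ(−δ − 2.576) = Φ(-1.098) + Φ(-4.053) = 0.1360 + 0.0000 = 0.1361.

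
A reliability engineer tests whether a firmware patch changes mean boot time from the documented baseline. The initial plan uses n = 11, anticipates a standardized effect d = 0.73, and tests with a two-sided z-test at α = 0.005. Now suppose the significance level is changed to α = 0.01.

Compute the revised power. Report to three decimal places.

Power ≈ 0.439

δ = d·√n = 0.73 × √11 = 2.4211 (unchanged). New critical value: z_{0.005} = 2.576.
Revised power = Φ(δ − 2.576) + Φ(−δ − 2.576) = Φ(-0.155) + Φ(-4.997) = 0.4385 + 0.0000 = 0.4385.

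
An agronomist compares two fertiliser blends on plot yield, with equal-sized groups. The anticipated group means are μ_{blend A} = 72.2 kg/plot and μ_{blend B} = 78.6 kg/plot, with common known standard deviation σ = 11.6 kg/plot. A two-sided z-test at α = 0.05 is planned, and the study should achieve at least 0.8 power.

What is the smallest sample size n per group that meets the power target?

n = 52 per group

Standardized effect: d = |μ_{blend A} − μ_{blend B}| / σ = |72.2 − 78.6| / 11.6 = 0.5517
Set Φ(δ − 1.960) = 0.8; then δ − 1.960 = Φ⁻¹(0.8) = 0.842, giving δ = 2.802.
(Ignoring the negligible lower-tail rejection probability gives the usual closed-form inversion.)
δ = d·√(n/2) ⇒ n = 2(δ/d)² = 2 × (2.802 / 0.5517)² = 51.57.
Round up to the next whole unit.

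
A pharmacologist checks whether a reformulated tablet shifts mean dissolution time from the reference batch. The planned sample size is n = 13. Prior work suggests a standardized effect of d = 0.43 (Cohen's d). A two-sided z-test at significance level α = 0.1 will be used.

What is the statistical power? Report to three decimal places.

Noncentrality parameter: δ = d·√n = 0.43 × √13 = 1.5504
Critical value for a two-sided test at α = 0.1: z_{α/2} = 1.645.
Power = Φ(δ − 1.645) + Φ(−δ − 1.645) = Φ(-0.094) + Φ(-3.195) = 0.4624 + 0.0007 = 0.4631.

Power ≈ 0.463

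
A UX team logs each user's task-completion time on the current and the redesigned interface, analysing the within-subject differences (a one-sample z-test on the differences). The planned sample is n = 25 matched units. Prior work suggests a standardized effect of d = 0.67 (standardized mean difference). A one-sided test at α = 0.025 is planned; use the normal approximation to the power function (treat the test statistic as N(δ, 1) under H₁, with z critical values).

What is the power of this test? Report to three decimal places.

Noncentrality parameter: δ = d·√n = 0.67 × √25 = 3.3500
One-sided α = 0.025 → critical value z_{0.025} = 1.960.
Power = P(Z > 1.960 − δ) = Φ(1.390) = 0.9177.

Power ≈ 0.918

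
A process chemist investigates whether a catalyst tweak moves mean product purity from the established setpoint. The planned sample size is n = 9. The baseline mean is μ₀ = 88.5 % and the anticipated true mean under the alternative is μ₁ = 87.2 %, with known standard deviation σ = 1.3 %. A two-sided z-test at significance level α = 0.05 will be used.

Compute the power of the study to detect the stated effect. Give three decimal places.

Standardized effect: d = |μ₁ − μ₀| / σ = |87.2 − 88.5| / 1.3 = 1.0000
Noncentrality parameter: δ = d·√n = 1.0000 × √9 = 3.0000
Critical value for a two-sided test at α = 0.05: z_{α/2} = 1.960.
Power = Φ(δ − 1.960) + Φ(−δ − 1.960) = Φ(1.040) + Φ(-4.960) = 0.8508 + 0.0000 = 0.8508.

Power ≈ 0.851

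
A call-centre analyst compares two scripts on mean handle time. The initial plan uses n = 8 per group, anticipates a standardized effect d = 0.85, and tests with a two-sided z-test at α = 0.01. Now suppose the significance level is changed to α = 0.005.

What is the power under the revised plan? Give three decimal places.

δ = d·√(n/2) = 0.85 × √(8/2) = 1.7000 (unchanged). New critical value: z_{0.0025} = 2.807.
Revised power = Φ(δ − 2.807) + Φ(−δ − 2.807) = Φ(-1.107) + Φ(-4.507) = 0.1341 + 0.0000 = 0.1341.

Power ≈ 0.134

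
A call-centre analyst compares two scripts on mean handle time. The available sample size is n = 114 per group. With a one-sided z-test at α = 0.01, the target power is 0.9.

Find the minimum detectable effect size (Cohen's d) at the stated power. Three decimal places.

d ≈ 0.478

Required noncentrality: δ = z_{0.01} + z_{0.10} = 2.326 + 1.282 = 3.608.
δ = d·√(n/2) ⇒ d = δ/√(n/2) = 3.608/√(114/2) = 0.4779.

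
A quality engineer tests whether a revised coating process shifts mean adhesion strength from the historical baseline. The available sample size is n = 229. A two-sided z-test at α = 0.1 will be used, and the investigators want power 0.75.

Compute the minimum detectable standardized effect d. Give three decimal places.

d ≈ 0.153

Need Φ(δ − 1.645) = 0.75, so δ = 1.645 + 0.674 = 2.319.
(Lower-tail contribution to power is negligible for δ > 0.)
δ = d·√n ⇒ d = δ/√n = 2.319/√229 = 0.1533.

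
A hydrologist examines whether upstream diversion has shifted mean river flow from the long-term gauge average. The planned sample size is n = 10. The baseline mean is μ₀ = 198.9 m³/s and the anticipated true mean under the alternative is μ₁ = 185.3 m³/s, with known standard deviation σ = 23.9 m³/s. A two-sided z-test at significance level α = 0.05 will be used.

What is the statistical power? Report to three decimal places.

Power ≈ 0.436

Standardized effect: d = |μ₁ − μ₀| / σ = |185.3 − 198.9| / 23.9 = 0.5690
Noncentrality parameter: δ = d·√n = 0.5690 × √10 = 1.7995
Two-sided α = 0.05 → critical value z_{0.025} = 1.960.
Power = Φ(δ − 1.960) + Φ(−δ − 1.960) = Φ(-0.161) + Φ(-3.759) = 0.4362 + 0.0001 = 0.4363.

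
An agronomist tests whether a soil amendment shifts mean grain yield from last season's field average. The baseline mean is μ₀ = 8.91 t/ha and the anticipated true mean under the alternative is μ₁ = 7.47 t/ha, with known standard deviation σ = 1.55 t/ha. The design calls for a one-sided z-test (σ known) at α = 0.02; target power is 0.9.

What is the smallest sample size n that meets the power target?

Standardized effect: d = |μ₁ − μ₀| / σ = |7.47 − 8.91| / 1.55 = 0.9290
For power 0.9 need Φ(δ − z_{0.02}) = 0.9, so δ = z_{0.02} + z_{0.10} = 2.054 + 1.282 = 3.335.
δ = d·√n ⇒ n = (δ/d)² = (3.335 / 0.9290)² = 12.89.
Round up to the next whole unit.

n = 13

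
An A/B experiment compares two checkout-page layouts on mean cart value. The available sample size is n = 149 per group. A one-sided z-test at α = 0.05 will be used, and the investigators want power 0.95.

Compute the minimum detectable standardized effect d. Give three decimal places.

d ≈ 0.381

Need Φ(δ − 1.645) = 0.95, so δ = 1.645 + 1.645 = 3.290.
δ = d·√(n/2) ⇒ d = δ/√(n/2) = 3.290/√(149/2) = 0.3811.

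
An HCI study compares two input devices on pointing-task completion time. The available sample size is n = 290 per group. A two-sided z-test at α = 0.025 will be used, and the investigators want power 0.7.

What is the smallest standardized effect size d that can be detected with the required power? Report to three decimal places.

Need Φ(δ − 2.241) = 0.7, so δ = 2.241 + 0.524 = 2.766.
(The second rejection-region term Φ(−δ − z_{α/2}) is negligible and dropped.)
δ = d·√(n/2) ⇒ d = δ/√(n/2) = 2.766/√(290/2) = 0.2297.

d ≈ 0.230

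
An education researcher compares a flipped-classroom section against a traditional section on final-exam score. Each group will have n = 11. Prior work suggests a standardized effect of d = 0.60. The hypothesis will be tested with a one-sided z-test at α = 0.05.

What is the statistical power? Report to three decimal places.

Noncentrality parameter: λ = d·√(n/2) = 0.60 × √(11/2) = 1.4071
One-sided α = 0.05 → critical value z_{0.05} = 1.645.
Power = Φ(λ − 1.645) = Φ(-0.238) = 0.4060.

Power ≈ 0.406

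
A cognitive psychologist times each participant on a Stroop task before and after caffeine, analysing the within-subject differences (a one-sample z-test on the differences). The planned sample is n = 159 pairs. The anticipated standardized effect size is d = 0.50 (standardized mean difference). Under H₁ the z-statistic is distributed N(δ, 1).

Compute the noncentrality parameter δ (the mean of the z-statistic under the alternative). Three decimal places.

δ ≈ 6.305

δ = d·√n = 0.50 × √159 = 6.3048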